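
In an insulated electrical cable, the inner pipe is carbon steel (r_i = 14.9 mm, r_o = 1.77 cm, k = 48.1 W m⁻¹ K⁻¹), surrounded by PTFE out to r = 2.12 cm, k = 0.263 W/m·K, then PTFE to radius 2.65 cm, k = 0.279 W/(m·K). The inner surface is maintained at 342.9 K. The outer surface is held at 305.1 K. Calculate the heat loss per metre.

Q' = 159 W/m

Resistance network (inner→outer):
  R'_carbon steel = ln(0.0177/0.0149)/(2πk) = 0.1722/(2π·48.1) = 5.698×10^-4 m·K/W
  R'_PTFE = ln(0.0212/0.0177)/(2πk) = 0.1804/(2π·0.263) = 0.1092 m·K/W
  R'_PTFE = ln(0.0265/0.0212)/(2πk) = 0.2231/(2π·0.279) = 0.1273 m·K/W
ΣR = 5.698×10^-4 + 0.1092 + 0.1273 = 0.2371 m·K/W
Q' = ΔT/ΣR = (342.9 K − 305.1 K)/0.2371 = 159 W/m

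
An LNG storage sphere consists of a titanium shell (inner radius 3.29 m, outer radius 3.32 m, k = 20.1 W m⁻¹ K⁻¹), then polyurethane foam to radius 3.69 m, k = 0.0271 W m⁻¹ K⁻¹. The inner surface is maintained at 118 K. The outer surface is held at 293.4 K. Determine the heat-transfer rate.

Series thermal resistances, inner to outer:
  R_titanium = (1/3.29 − 1/3.32)/(4πk) = 0.002747/(4π·20.1) = 1.087×10^-5 K/W
  R_polyurethane foam = (1/3.32 − 1/3.69)/(4πk) = 0.03020/(4π·0.0271) = 0.08869 K/W
ΣR = 1.087×10^-5 + 0.08869 = 0.08870 K/W
Q = ΔT/ΣR = (118 K − 293.4 K)/0.08870 = -1980 W
(Negative Q ⇒ heat flows inward; heat gain = 1980 W.)

Q = 1980 W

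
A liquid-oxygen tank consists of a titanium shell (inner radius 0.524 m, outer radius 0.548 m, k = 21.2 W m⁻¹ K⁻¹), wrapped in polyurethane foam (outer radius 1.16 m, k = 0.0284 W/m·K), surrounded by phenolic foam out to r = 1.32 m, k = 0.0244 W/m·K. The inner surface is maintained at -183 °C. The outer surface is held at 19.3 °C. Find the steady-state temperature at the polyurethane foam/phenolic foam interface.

T = -3.4 °C

Series thermal resistances, inner to outer:
  R_titanium = (1/0.524 − 1/0.548)/(4πk) = 0.08358/(4π·21.2) = 3.137×10^-4 K/W
  R_polyurethane foam = (1/0.548 − 1/1.16)/(4πk) = 0.9627/(4π·0.0284) = 2.698 K/W
  R_phenolic foam = (1/1.16 − 1/1.32)/(4πk) = 0.1045/(4π·0.0244) = 0.3408 K/W
ΣR = 3.137×10^-4 + 2.698 + 0.3408 = 3.039 K/W
Q = ΔT/ΣR = (-183 °C − 19.3 °C)/3.039 = -66.57 W
From the inner boundary to the polyurethane foam/phenolic foam interface, ΣR_partial = 2.698 K/W.
T_interface = T_in − Q·ΣR_partial = -183 °C − (-66.57)(2.698) = -3.4 °C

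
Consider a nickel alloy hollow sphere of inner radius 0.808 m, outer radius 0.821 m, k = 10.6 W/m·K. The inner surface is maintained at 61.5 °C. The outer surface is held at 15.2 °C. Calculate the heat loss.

Q = 4πk·ΔT/(1/r₁ − 1/r₂) = 4π × 10.6 × 46.3 / (1/0.808 − 1/0.821) = 3.15×10^5 W

Q = 3.15×10^5 W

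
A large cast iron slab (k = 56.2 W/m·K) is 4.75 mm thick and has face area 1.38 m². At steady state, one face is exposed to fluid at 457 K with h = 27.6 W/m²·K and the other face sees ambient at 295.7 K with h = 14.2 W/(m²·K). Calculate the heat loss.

Treat each layer as a resistance in series:
  R_conv,in = 1/(hA) = 1/(27.6·1.38) = 0.02625 K/W
  R_cast iron = L/(kA) = 0.00475/(56.2·1.38) = 6.125×10^-5 K/W
  R_conv,out = 1/(hA) = 1/(14.2·1.38) = 0.05103 K/W
ΣR = 0.02625 + 6.125×10^-5 + 0.05103 = 0.07734 K/W
Q = ΔT/ΣR = (457 K − 295.7 K)/0.07734 = 2090 W

Q = 2090 W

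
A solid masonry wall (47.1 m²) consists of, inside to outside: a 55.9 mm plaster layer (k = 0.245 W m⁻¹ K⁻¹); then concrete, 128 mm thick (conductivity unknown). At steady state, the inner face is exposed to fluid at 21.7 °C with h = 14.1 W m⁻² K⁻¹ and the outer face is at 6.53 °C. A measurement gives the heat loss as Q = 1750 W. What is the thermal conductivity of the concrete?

ΣR = ΔT/Q = |21.7 − 6.53|/1750 = 0.008669 K/W
Known resistances:
  R_conv,in = 1/(hA) = 1/(14.1·47.1) = 0.001506 K/W
  R_plaster = L/(kA) = 0.0559/(0.245·47.1) = 0.004844 K/W
R_concrete = ΣR − ΣR_known = 0.008669 − 0.006350 = 0.002319 K/W
L/(kA) = 0.002319 ⇒ k = 0.128/(0.002319·47.1) = 1.17 W/m·K

k = 1.17 W/m·K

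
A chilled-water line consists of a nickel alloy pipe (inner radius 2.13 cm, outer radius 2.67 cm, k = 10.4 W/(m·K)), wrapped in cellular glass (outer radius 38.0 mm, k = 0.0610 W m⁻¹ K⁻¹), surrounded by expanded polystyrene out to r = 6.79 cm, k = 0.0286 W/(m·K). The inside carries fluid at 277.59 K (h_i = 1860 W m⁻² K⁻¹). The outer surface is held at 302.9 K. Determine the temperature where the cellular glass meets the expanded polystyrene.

T = 283.2 K

Treat each layer as a resistance in series:
  R'_conv,in = 1/(2πr h) = 1/(2π·0.0213·1860) = 0.004017 m·K/W
  R'_nickel alloy = ln(0.0267/0.0213)/(2πk) = 0.2260/(2π·10.4) = 0.003458 m·K/W
  R'_cellular glass = ln(0.0380/0.0267)/(2πk) = 0.3529/(2π·0.0610) = 0.9208 m·K/W
  R'_expanded polystyrene = ln(0.0679/0.0380)/(2πk) = 0.5804/(2π·0.0286) = 3.230 m·K/W
ΣR = 0.004017 + 0.003458 + 0.9208 + 3.230 = 4.158 m·K/W
Q' = ΔT/ΣR = (277.59 K − 302.9 K)/4.158 = -6.087 W/m
From the inner boundary to the cellular glass/expanded polystyrene interface, ΣR_partial = 0.9283 m·K/W.
T_interface = T_in − Q'·ΣR_partial = 277.59 K − (-6.087)(0.9283) = 283.2 K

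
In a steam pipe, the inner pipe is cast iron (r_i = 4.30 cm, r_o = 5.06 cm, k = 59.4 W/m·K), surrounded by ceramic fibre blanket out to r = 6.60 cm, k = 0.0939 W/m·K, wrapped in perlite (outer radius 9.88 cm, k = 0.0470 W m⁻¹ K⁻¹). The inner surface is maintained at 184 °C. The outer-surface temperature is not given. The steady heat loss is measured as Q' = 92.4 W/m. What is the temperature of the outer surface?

Sum the resistances:
  R'_cast iron = ln(0.0506/0.0430)/(2πk) = 0.1628/(2π·59.4) = 4.361×10^-4 m·K/W
  R'_ceramic fibre blanket = ln(0.0660/0.0506)/(2πk) = 0.2657/(2π·0.0939) = 0.4504 m·K/W
  R'_perlite = ln(0.0988/0.0660)/(2πk) = 0.4034/(2π·0.0470) = 1.366 m·K/W
ΣR = 1.817 m·K/W
ΔT = Q'·ΣR = 92.4 × 1.817 = 167.9 K
Heat flows outward, so T_out = T_in − ΔT = 184 − 167.9 = 16.1 °C

T_out = 16.1 °C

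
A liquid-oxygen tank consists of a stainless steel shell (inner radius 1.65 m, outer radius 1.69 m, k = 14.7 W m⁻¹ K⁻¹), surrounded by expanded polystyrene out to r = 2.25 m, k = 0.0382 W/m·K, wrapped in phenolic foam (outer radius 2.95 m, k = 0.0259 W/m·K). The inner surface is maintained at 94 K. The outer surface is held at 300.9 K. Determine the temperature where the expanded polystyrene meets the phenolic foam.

T = 194.6 K

Series thermal resistances, inner to outer:
  R_stainless steel = (1/1.65 − 1/1.69)/(4πk) = 0.01434/(4π·14.7) = 7.765×10^-5 K/W
  R_expanded polystyrene = (1/1.69 − 1/2.25)/(4πk) = 0.1473/(4π·0.0382) = 0.3068 K/W
  R_phenolic foam = (1/2.25 − 1/2.95)/(4πk) = 0.1055/(4π·0.0259) = 0.3240 K/W
ΣR = 7.765×10^-5 + 0.3068 + 0.3240 = 0.6309 K/W
Q = ΔT/ΣR = (94 K − 300.9 K)/0.6309 = -327.9 W
From the inner boundary to the expanded polystyrene/phenolic foam interface, ΣR_partial = 0.3069 K/W.
T_interface = T_in − Q·ΣR_partial = 94 K − (-327.9)(0.3069) = 194.6 K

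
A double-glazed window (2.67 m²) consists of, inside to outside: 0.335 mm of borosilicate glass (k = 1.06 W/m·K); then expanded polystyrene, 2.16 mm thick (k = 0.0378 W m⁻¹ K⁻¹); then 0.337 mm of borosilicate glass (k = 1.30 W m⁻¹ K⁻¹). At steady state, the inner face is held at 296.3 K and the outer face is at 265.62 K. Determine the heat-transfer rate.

Treat each layer as a resistance in series:
  R_borosilicate glass = L/(kA) = 3.35×10^-4/(1.06·2.67) = 1.184×10^-4 K/W
  R_expanded polystyrene = L/(kA) = 0.00216/(0.0378·2.67) = 0.02140 K/W
  R_borosilicate glass = L/(kA) = 3.37×10^-4/(1.30·2.67) = 9.709×10^-5 K/W
ΣR = 1.184×10^-4 + 0.02140 + 9.709×10^-5 = 0.02162 K/W
Q = ΔT/ΣR = (296.3 K − 265.62 K)/0.02162 = 1420 W

Q = 1420 W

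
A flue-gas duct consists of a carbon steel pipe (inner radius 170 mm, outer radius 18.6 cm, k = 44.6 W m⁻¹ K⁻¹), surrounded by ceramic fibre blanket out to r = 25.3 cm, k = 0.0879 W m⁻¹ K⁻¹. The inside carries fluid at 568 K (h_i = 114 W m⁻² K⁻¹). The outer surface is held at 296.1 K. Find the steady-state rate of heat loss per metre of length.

Q' = 481 W/m

Series thermal resistances, inner to outer:
  R'_conv,in = 1/(2πr h) = 1/(2π·0.170·114) = 0.008212 m·K/W
  R'_carbon steel = ln(0.186/0.170)/(2πk) = 0.08995/(2π·44.6) = 3.210×10^-4 m·K/W
  R'_ceramic fibre blanket = ln(0.253/0.186)/(2πk) = 0.3076/(2π·0.0879) = 0.5570 m·K/W
ΣR = 0.008212 + 3.210×10^-4 + 0.5570 = 0.5655 m·K/W
Q' = ΔT/ΣR = (568 K − 296.1 K)/0.5655 = 481 W/m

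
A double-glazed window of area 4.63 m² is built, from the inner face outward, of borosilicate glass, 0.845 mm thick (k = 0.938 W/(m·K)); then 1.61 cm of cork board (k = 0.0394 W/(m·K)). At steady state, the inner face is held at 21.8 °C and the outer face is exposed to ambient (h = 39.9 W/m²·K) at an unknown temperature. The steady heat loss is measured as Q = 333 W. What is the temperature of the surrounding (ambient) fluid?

T_out = -9.46 °C

Series resistances:
  R_borosilicate glass = L/(kA) = 8.45×10^-4/(0.938·4.63) = 1.946×10^-4 K/W
  R_cork board = L/(kA) = 0.0161/(0.0394·4.63) = 0.08826 K/W
  R_conv,out = 1/(hA) = 1/(39.9·4.63) = 0.005413 K/W
ΣR = 0.09386 K/W
ΔT = Q·ΣR = 333 × 0.09386 = 31.26 K
Heat flows outward, so T_out = T_in − ΔT = 21.8 − 31.26 = -9.46 °C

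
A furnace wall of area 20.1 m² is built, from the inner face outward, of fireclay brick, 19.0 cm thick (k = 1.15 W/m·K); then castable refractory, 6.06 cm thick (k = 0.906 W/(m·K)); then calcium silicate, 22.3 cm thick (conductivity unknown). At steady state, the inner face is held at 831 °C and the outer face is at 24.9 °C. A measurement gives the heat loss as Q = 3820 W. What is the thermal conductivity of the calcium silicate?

ΣR = ΔT/Q = |831 − 24.9|/3820 = 0.2110 K/W
Known resistances:
  R_fireclay brick = L/(kA) = 0.190/(1.15·20.1) = 0.008220 K/W
  R_castable refractory = L/(kA) = 0.0606/(0.906·20.1) = 0.003328 K/W
R_calcium silicate = ΣR − ΣR_known = 0.2110 − 0.01155 = 0.1994 K/W
L/(kA) = 0.1994 ⇒ k = 0.223/(0.1994·20.1) = 0.0556 W/m·K

k = 0.0556 W/m·K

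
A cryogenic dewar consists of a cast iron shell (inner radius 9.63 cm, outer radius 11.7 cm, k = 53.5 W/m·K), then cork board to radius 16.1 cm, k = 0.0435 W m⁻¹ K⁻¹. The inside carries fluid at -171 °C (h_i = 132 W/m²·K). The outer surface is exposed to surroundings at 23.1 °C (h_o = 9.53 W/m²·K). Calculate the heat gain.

Q = 41.6 W

Resistance network (inner→outer):
  R_conv,in = 1/(4πr²h) = 1/(4π·0.0963²·132) = 0.06501 K/W
  R_cast iron = (1/0.0963 − 1/0.117)/(4πk) = 1.837/(4π·53.5) = 0.002733 K/W
  R_cork board = (1/0.117 − 1/0.161)/(4πk) = 2.336/(4π·0.0435) = 4.273 K/W
  R_conv,out = 1/(4πr²h) = 1/(4π·0.161²·9.53) = 0.3221 K/W
ΣR = 0.06501 + 0.002733 + 4.273 + 0.3221 = 4.663 K/W
Q = ΔT/ΣR = (-171 °C − 23.1 °C)/4.663 = -41.6 W
(Negative Q ⇒ heat flows inward; heat gain = 41.6 W.)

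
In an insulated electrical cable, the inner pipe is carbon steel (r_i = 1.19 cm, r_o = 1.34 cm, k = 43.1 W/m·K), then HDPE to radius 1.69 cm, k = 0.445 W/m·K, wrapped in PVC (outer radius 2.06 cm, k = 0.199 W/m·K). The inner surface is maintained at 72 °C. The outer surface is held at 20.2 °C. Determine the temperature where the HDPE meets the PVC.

T = 54.1 °C

Resistance network (inner→outer):
  R'_carbon steel = ln(0.0134/0.0119)/(2πk) = 0.1187/(2π·43.1) = 4.384×10^-4 m·K/W
  R'_HDPE = ln(0.0169/0.0134)/(2πk) = 0.2321/(2π·0.445) = 0.08300 m·K/W
  R'_PVC = ln(0.0206/0.0169)/(2πk) = 0.1980/(2π·0.199) = 0.1583 m·K/W
ΣR = 4.384×10^-4 + 0.08300 + 0.1583 = 0.2417 m·K/W
Q' = ΔT/ΣR = (72 °C − 20.2 °C)/0.2417 = 214.3 W/m
From the inner boundary to the HDPE/PVC interface, ΣR_partial = 0.08344 m·K/W.
T_interface = T_in − Q'·ΣR_partial = 72 °C − (214.3)(0.08344) = 54.1 °C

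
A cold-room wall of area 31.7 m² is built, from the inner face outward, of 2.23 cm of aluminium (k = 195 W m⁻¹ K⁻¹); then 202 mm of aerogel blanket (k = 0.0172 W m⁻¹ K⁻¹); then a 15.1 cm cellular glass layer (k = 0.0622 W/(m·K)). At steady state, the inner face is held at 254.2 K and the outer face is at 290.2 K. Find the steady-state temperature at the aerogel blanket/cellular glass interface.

Series thermal resistances, inner to outer:
  R_aluminium = L/(kA) = 0.0223/(195·31.7) = 3.608×10^-6 K/W
  R_aerogel blanket = L/(kA) = 0.202/(0.0172·31.7) = 0.3705 K/W
  R_cellular glass = L/(kA) = 0.151/(0.0622·31.7) = 0.07658 K/W
ΣR = 3.608×10^-6 + 0.3705 + 0.07658 = 0.4471 K/W
Q = ΔT/ΣR = (254.2 K − 290.2 K)/0.4471 = -80.52 W
From the inner boundary to the aerogel blanket/cellular glass interface, ΣR_partial = 0.3705 K/W.
T_interface = T_in − Q·ΣR_partial = 254.2 K − (-80.52)(0.3705) = 284.0 K

T = 284.0 K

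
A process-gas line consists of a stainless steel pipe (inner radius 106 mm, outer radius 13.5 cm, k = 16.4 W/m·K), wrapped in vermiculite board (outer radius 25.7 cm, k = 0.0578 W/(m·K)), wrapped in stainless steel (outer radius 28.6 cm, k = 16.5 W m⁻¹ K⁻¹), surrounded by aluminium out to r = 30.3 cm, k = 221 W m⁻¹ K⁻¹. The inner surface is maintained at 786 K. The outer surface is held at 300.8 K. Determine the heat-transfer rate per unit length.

Q' = 273 W/m

Series thermal resistances, inner to outer:
  R'_stainless steel = ln(0.135/0.106)/(2πk) = 0.2418/(2π·16.4) = 0.002347 m·K/W
  R'_vermiculite board = ln(0.257/0.135)/(2πk) = 0.6438/(2π·0.0578) = 1.773 m·K/W
  R'_stainless steel = ln(0.286/0.257)/(2πk) = 0.1069/(2π·16.5) = 0.001031 m·K/W
  R'_aluminium = ln(0.303/0.286)/(2πk) = 0.05774/(2π·221) = 4.158×10^-5 m·K/W
ΣR = 0.002347 + 1.773 + 0.001031 + 4.158×10^-5 = 1.776 m·K/W
Q' = ΔT/ΣR = (786 K − 300.8 K)/1.776 = 273 W/m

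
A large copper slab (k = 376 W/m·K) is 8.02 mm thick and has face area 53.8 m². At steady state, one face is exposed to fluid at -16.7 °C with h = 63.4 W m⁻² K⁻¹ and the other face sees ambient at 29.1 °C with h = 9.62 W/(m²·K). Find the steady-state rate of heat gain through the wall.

Q = 20.6 kW

Resistance network (inner→outer):
  R_conv,in = 1/(hA) = 1/(63.4·53.8) = 2.932×10^-4 K/W
  R_copper = L/(kA) = 0.00802/(376·53.8) = 3.965×10^-7 K/W
  R_conv,out = 1/(hA) = 1/(9.62·53.8) = 0.001932 K/W
ΣR = 2.932×10^-4 + 3.965×10^-7 + 0.001932 = 0.002226 K/W
Q = ΔT/ΣR = (-16.7 °C − 29.1 °C)/0.002226 = -20600 W
(Negative Q ⇒ heat flows inward; heat gain = 20600 W.)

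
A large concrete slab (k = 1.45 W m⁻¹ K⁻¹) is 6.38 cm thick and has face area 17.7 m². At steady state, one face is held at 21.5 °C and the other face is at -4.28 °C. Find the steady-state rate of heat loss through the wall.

Q = kA·ΔT/L = 1.45 × 17.7 × |21.5 °C − -4.28 °C| / 0.0638 = 10400 W

Q = 10400 W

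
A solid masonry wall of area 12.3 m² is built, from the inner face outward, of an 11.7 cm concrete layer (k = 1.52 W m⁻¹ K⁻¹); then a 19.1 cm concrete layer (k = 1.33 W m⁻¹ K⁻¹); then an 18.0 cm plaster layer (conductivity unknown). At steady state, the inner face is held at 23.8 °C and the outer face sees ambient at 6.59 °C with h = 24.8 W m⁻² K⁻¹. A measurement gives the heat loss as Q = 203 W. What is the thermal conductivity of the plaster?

ΣR = ΔT/Q = |23.8 − 6.59|/203 = 0.08478 K/W
Known resistances:
  R_concrete = L/(kA) = 0.117/(1.52·12.3) = 0.006258 K/W
  R_concrete = L/(kA) = 0.191/(1.33·12.3) = 0.01168 K/W
  R_conv,out = 1/(hA) = 1/(24.8·12.3) = 0.003278 K/W
R_plaster = ΣR − ΣR_known = 0.08478 − 0.02122 = 0.06356 K/W
L/(kA) = 0.06356 ⇒ k = 0.180/(0.06356·12.3) = 0.230 W/m·K

k = 0.230 W/m·K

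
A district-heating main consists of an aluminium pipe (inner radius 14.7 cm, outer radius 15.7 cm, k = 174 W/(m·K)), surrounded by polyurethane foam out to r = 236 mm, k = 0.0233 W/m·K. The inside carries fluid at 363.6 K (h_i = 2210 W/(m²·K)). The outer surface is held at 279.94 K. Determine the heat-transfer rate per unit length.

Series thermal resistances, inner to outer:
  R'_conv,in = 1/(2πr h) = 1/(2π·0.147·2210) = 4.899×10^-4 m·K/W
  R'_aluminium = ln(0.157/0.147)/(2πk) = 0.06581/(2π·174) = 6.020×10^-5 m·K/W
  R'_polyurethane foam = ln(0.236/0.157)/(2πk) = 0.4076/(2π·0.0233) = 2.784 m·K/W
ΣR = 4.899×10^-4 + 6.020×10^-5 + 2.784 = 2.785 m·K/W
Q' = ΔT/ΣR = (363.6 K − 279.94 K)/2.785 = 30.0 W/m

Q' = 30.0 W/m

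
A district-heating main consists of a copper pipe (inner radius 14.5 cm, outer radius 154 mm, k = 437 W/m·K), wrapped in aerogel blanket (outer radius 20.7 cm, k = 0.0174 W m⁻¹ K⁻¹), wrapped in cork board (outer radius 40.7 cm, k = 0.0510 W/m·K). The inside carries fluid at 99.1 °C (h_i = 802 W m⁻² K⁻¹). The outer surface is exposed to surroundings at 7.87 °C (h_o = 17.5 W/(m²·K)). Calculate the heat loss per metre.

Q' = 18.9 W/m

Series thermal resistances, inner to outer:
  R'_conv,in = 1/(2πr h) = 1/(2π·0.145·802) = 0.001369 m·K/W
  R'_copper = ln(0.154/0.145)/(2πk) = 0.06022/(2π·437) = 2.193×10^-5 m·K/W
  R'_aerogel blanket = ln(0.207/0.154)/(2πk) = 0.2958/(2π·0.0174) = 2.705 m·K/W
  R'_cork board = ln(0.407/0.207)/(2πk) = 0.6761/(2π·0.0510) = 2.110 m·K/W
  R'_conv,out = 1/(2πr h) = 1/(2π·0.407·17.5) = 0.02235 m·K/W
ΣR = 0.001369 + 2.193×10^-5 + 2.705 + 2.110 + 0.02235 = 4.839 m·K/W
Q' = ΔT/ΣR = (99.1 °C − 7.87 °C)/4.839 = 18.9 W/m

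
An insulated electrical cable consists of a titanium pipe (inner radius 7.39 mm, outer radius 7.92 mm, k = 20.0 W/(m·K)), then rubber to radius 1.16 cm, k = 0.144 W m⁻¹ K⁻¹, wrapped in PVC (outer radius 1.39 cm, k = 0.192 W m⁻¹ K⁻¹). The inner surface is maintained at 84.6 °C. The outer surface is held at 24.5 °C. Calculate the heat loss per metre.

Resistance network (inner→outer):
  R'_titanium = ln(0.00792/0.00739)/(2πk) = 0.06926/(2π·20.0) = 5.512×10^-4 m·K/W
  R'_rubber = ln(0.0116/0.00792)/(2πk) = 0.3816/(2π·0.144) = 0.4218 m·K/W
  R'_PVC = ln(0.0139/0.0116)/(2πk) = 0.1809/(2π·0.192) = 0.1499 m·K/W
ΣR = 5.512×10^-4 + 0.4218 + 0.1499 = 0.5723 m·K/W
Q' = ΔT/ΣR = (84.6 °C − 24.5 °C)/0.5723 = 105 W/m

Q' = 105 W/m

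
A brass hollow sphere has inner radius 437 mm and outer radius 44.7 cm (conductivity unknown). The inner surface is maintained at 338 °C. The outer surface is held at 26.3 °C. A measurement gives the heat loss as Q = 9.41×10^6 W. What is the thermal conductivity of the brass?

ΣR = ΔT/Q = |338 − 26.3|/9.41×10^6 = 3.312×10^-5 K/W
(1/r₁−1/r₂)/(4πk) = 3.312×10^-5 ⇒ k = 0.05119/(4π·3.312×10^-5) = 123 W/m·K

k = 123 W/m·K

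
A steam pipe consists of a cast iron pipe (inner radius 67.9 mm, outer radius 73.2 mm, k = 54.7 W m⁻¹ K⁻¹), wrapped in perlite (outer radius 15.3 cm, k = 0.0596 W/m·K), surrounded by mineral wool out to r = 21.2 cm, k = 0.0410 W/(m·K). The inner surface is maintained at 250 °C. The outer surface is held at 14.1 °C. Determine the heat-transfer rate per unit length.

Q' = 72.9 W/m

Series thermal resistances, inner to outer:
  R'_cast iron = ln(0.0732/0.0679)/(2πk) = 0.07516/(2π·54.7) = 2.187×10^-4 m·K/W
  R'_perlite = ln(0.153/0.0732)/(2πk) = 0.7372/(2π·0.0596) = 1.969 m·K/W
  R'_mineral wool = ln(0.212/0.153)/(2πk) = 0.3261/(2π·0.0410) = 1.266 m·K/W
ΣR = 2.187×10^-4 + 1.969 + 1.266 = 3.235 m·K/W
Q' = ΔT/ΣR = (250 °C − 14.1 °C)/3.235 = 72.9 W/m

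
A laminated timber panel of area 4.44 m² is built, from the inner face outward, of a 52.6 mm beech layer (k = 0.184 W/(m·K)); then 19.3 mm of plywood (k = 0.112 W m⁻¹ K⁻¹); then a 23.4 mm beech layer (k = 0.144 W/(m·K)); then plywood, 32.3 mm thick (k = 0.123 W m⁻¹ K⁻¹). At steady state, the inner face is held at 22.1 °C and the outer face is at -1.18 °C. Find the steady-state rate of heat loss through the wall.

Q = 117 W

Resistance network (inner→outer):
  R_beech = L/(kA) = 0.0526/(0.184·4.44) = 0.06439 K/W
  R_plywood = L/(kA) = 0.0193/(0.112·4.44) = 0.03881 K/W
  R_beech = L/(kA) = 0.0234/(0.144·4.44) = 0.03660 K/W
  R_plywood = L/(kA) = 0.0323/(0.123·4.44) = 0.05914 K/W
ΣR = 0.06439 + 0.03881 + 0.03660 + 0.05914 = 0.1989 K/W
Q = ΔT/ΣR = (22.1 °C − -1.18 °C)/0.1989 = 117 W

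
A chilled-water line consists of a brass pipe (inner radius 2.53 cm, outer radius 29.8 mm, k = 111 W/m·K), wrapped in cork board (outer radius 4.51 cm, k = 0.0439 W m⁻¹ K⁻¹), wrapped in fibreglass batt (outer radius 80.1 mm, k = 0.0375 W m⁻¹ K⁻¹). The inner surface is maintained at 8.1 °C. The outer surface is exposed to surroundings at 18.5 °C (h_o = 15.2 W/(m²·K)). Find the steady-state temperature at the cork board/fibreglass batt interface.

T = 11.9 °C

Resistance network (inner→outer):
  R'_brass = ln(0.0298/0.0253)/(2πk) = 0.1637/(2π·111) = 2.347×10^-4 m·K/W
  R'_cork board = ln(0.0451/0.0298)/(2πk) = 0.4144/(2π·0.0439) = 1.502 m·K/W
  R'_fibreglass batt = ln(0.0801/0.0451)/(2πk) = 0.5744/(2π·0.0375) = 2.438 m·K/W
  R'_conv,out = 1/(2πr h) = 1/(2π·0.0801·15.2) = 0.1307 m·K/W
ΣR = 2.347×10^-4 + 1.502 + 2.438 + 0.1307 = 4.071 m·K/W
Q' = ΔT/ΣR = (8.1 °C − 18.5 °C)/4.071 = -2.555 W/m
From the inner boundary to the cork board/fibreglass batt interface, ΣR_partial = 1.502 m·K/W.
T_interface = T_in − Q'·ΣR_partial = 8.1 °C − (-2.555)(1.502) = 11.9 °C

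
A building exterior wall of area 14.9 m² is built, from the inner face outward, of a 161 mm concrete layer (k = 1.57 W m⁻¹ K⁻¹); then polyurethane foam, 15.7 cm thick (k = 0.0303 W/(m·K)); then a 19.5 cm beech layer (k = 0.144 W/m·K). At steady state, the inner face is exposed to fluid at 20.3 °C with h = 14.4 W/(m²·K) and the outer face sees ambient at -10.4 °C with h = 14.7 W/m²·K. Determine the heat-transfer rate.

Q = 67.5 W

Resistance network (inner→outer):
  R_conv,in = 1/(hA) = 1/(14.4·14.9) = 0.004661 K/W
  R_concrete = L/(kA) = 0.161/(1.57·14.9) = 0.006882 K/W
  R_polyurethane foam = L/(kA) = 0.157/(0.0303·14.9) = 0.3478 K/W
  R_beech = L/(kA) = 0.195/(0.144·14.9) = 0.09088 K/W
  R_conv,out = 1/(hA) = 1/(14.7·14.9) = 0.004566 K/W
ΣR = 0.004661 + 0.006882 + 0.3478 + 0.09088 + 0.004566 = 0.4548 K/W
Q = ΔT/ΣR = (20.3 °C − -10.4 °C)/0.4548 = 67.5 W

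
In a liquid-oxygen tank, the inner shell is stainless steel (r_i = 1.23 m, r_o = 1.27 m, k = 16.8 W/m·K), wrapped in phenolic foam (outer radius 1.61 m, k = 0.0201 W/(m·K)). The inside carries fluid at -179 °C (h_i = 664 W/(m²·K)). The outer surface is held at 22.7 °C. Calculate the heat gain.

Resistance network (inner→outer):
  R_conv,in = 1/(4πr²h) = 1/(4π·1.23²·664) = 7.922×10^-5 K/W
  R_stainless steel = (1/1.23 − 1/1.27)/(4πk) = 0.02561/(4π·16.8) = 1.213×10^-4 K/W
  R_phenolic foam = (1/1.27 − 1/1.61)/(4πk) = 0.1663/(4π·0.0201) = 0.6583 K/W
ΣR = 7.922×10^-5 + 1.213×10^-4 + 0.6583 = 0.6585 K/W
Q = ΔT/ΣR = (-179 °C − 22.7 °C)/0.6585 = -306 W
(Negative Q ⇒ heat flows inward; heat gain = 306 W.)

Q = 306 W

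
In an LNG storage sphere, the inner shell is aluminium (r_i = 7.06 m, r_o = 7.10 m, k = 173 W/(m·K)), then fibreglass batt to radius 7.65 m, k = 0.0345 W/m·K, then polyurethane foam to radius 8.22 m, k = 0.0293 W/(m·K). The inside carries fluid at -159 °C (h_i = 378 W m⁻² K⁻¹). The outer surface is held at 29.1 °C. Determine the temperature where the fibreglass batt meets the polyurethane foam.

Treat each layer as a resistance in series:
  R_conv,in = 1/(4πr²h) = 1/(4π·7.06²·378) = 4.224×10^-6 K/W
  R_aluminium = (1/7.06 − 1/7.10)/(4πk) = 7.980×10^-4/(4π·173) = 3.671×10^-7 K/W
  R_fibreglass batt = (1/7.10 − 1/7.65)/(4πk) = 0.01013/(4π·0.0345) = 0.02336 K/W
  R_polyurethane foam = (1/7.65 − 1/8.22)/(4πk) = 0.009064/(4π·0.0293) = 0.02462 K/W
ΣR = 4.224×10^-6 + 3.671×10^-7 + 0.02336 + 0.02462 = 0.04798 K/W
Q = ΔT/ΣR = (-159 °C − 29.1 °C)/0.04798 = -3920 W
From the inner boundary to the fibreglass batt/polyurethane foam interface, ΣR_partial = 0.02336 K/W.
T_interface = T_in − Q·ΣR_partial = -159 °C − (-3920)(0.02336) = -67.4 °C

T = -67.4 °C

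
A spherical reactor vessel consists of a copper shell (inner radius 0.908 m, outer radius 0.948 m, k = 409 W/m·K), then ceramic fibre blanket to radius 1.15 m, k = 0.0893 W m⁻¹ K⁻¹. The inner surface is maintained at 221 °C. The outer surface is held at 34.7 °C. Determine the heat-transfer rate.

Q = 1130 W

Series thermal resistances, inner to outer:
  R_copper = (1/0.908 − 1/0.948)/(4πk) = 0.04647/(4π·409) = 9.041×10^-6 K/W
  R_ceramic fibre blanket = (1/0.948 − 1/1.15)/(4πk) = 0.1853/(4π·0.0893) = 0.1651 K/W
ΣR = 9.041×10^-6 + 0.1651 = 0.1651 K/W
Q = ΔT/ΣR = (221 °C − 34.7 °C)/0.1651 = 1130 W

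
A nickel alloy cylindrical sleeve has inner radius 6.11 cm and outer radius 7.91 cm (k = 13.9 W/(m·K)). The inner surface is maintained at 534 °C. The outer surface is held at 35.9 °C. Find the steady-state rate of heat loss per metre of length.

Q' = 168 kW/m

Q' = 2πk·ΔT/ln(r₂/r₁) = 2π × 13.9 × 498.1 / ln(0.0791/0.0611) = 1.68×10^5 W/m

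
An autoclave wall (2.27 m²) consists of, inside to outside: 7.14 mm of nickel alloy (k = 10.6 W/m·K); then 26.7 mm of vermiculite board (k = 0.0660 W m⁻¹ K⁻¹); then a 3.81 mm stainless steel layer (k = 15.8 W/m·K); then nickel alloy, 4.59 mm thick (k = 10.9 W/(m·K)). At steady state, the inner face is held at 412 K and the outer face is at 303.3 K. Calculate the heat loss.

Q = 608 W

Series thermal resistances, inner to outer:
  R_nickel alloy = L/(kA) = 0.00714/(10.6·2.27) = 2.967×10^-4 K/W
  R_vermiculite board = L/(kA) = 0.0267/(0.0660·2.27) = 0.1782 K/W
  R_stainless steel = L/(kA) = 0.00381/(15.8·2.27) = 1.062×10^-4 K/W
  R_nickel alloy = L/(kA) = 0.00459/(10.9·2.27) = 1.855×10^-4 K/W
ΣR = 2.967×10^-4 + 0.1782 + 1.062×10^-4 + 1.855×10^-4 = 0.1788 K/W
Q = ΔT/ΣR = (412 K − 303.3 K)/0.1788 = 608 W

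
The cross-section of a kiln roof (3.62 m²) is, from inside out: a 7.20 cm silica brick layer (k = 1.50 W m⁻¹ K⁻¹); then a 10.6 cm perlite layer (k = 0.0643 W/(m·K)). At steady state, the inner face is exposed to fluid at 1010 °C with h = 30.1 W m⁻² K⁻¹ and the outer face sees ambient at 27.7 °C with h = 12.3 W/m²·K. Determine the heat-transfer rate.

Q = 1960 W

Treat each layer as a resistance in series:
  R_conv,in = 1/(hA) = 1/(30.1·3.62) = 0.009178 K/W
  R_silica brick = L/(kA) = 0.0720/(1.50·3.62) = 0.01326 K/W
  R_perlite = L/(kA) = 0.106/(0.0643·3.62) = 0.4554 K/W
  R_conv,out = 1/(hA) = 1/(12.3·3.62) = 0.02246 K/W
ΣR = 0.009178 + 0.01326 + 0.4554 + 0.02246 = 0.5003 K/W
Q = ΔT/ΣR = (1010 °C − 27.7 °C)/0.5003 = 1960 W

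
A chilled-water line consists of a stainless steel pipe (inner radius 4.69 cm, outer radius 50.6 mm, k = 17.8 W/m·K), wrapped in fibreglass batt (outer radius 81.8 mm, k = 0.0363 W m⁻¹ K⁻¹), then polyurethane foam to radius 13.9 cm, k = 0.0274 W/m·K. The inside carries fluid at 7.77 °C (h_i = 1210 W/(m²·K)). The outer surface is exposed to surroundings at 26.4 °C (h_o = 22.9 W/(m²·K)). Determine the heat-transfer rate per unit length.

Series thermal resistances, inner to outer:
  R'_conv,in = 1/(2πr h) = 1/(2π·0.0469·1210) = 0.002805 m·K/W
  R'_stainless steel = ln(0.0506/0.0469)/(2πk) = 0.07593/(2π·17.8) = 6.789×10^-4 m·K/W
  R'_fibreglass batt = ln(0.0818/0.0506)/(2πk) = 0.4803/(2π·0.0363) = 2.106 m·K/W
  R'_polyurethane foam = ln(0.139/0.0818)/(2πk) = 0.5302/(2π·0.0274) = 3.080 m·K/W
  R'_conv,out = 1/(2πr h) = 1/(2π·0.139·22.9) = 0.05000 m·K/W
ΣR = 0.002805 + 6.789×10^-4 + 2.106 + 3.080 + 0.05000 = 5.239 m·K/W
Q' = ΔT/ΣR = (7.77 °C − 26.4 °C)/5.239 = -3.56 W/m
(Negative Q' ⇒ heat flows inward; heat gain = 3.56 W/m.)

Q' = 3.56 W/m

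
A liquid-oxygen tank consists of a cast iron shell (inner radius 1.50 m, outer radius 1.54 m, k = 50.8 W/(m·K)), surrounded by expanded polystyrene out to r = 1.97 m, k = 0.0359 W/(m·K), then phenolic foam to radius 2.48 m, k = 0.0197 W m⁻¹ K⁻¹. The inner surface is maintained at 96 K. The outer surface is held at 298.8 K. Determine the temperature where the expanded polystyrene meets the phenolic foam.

T = 182.6 K

Treat each layer as a resistance in series:
  R_cast iron = (1/1.50 − 1/1.54)/(4πk) = 0.01732/(4π·50.8) = 2.713×10^-5 K/W
  R_expanded polystyrene = (1/1.54 − 1/1.97)/(4πk) = 0.1417/(4π·0.0359) = 0.3142 K/W
  R_phenolic foam = (1/1.97 − 1/2.48)/(4πk) = 0.1044/(4π·0.0197) = 0.4217 K/W
ΣR = 2.713×10^-5 + 0.3142 + 0.4217 = 0.7359 K/W
Q = ΔT/ΣR = (96 K − 298.8 K)/0.7359 = -275.6 W
From the inner boundary to the expanded polystyrene/phenolic foam interface, ΣR_partial = 0.3142 K/W.
T_interface = T_in − Q·ΣR_partial = 96 K − (-275.6)(0.3142) = 182.6 K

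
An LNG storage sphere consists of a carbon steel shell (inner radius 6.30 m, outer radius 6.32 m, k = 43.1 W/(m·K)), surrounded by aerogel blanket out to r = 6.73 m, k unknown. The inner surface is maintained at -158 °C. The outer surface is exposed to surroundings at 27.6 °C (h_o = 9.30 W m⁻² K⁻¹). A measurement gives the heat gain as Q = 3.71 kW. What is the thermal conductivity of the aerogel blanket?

k = 0.0154 W/m·K

ΣR = ΔT/Q = |-158 − 27.6|/3710 = 0.05003 K/W
Known resistances:
  R_carbon steel = (1/6.30 − 1/6.32)/(4πk) = 5.023×10^-4/(4π·43.1) = 9.274×10^-7 K/W
  R_conv,out = 1/(4πr²h) = 1/(4π·6.73²·9.30) = 1.889×10^-4 K/W
R_aerogel blanket = ΣR − ΣR_known = 0.05003 − 1.898×10^-4 = 0.04984 K/W
(1/r₁−1/r₂)/(4πk) = 0.04984 ⇒ k = 0.009639/(4π·0.04984) = 0.0154 W/m·K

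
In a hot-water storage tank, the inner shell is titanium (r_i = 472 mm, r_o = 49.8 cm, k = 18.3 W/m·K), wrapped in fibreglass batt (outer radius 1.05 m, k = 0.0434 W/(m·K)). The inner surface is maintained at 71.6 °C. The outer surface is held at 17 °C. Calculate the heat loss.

Treat each layer as a resistance in series:
  R_titanium = (1/0.472 − 1/0.498)/(4πk) = 0.1106/(4π·18.3) = 4.810×10^-4 K/W
  R_fibreglass batt = (1/0.498 − 1/1.05)/(4πk) = 1.056/(4π·0.0434) = 1.936 K/W
ΣR = 4.810×10^-4 + 1.936 = 1.936 K/W
Q = ΔT/ΣR = (71.6 °C − 17 °C)/1.936 = 28.2 W

Q = 28.2 W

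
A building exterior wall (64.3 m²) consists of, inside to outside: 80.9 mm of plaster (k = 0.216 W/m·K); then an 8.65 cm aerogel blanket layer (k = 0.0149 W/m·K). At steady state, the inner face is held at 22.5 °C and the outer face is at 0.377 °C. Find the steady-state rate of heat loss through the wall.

Q = 230 W

Series thermal resistances, inner to outer:
  R_plaster = L/(kA) = 0.0809/(0.216·64.3) = 0.005825 K/W
  R_aerogel blanket = L/(kA) = 0.0865/(0.0149·64.3) = 0.09029 K/W
ΣR = 0.005825 + 0.09029 = 0.09611 K/W
Q = ΔT/ΣR = (22.5 °C − 0.377 °C)/0.09611 = 230 W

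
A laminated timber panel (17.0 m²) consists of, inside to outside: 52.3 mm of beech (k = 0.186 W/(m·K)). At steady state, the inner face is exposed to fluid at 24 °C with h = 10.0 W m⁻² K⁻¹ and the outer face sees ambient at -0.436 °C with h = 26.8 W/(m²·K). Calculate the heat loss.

Q = 993 W

Series thermal resistances, inner to outer:
  R_conv,in = 1/(hA) = 1/(10.0·17.0) = 0.005882 K/W
  R_beech = L/(kA) = 0.0523/(0.186·17.0) = 0.01654 K/W
  R_conv,out = 1/(hA) = 1/(26.8·17.0) = 0.002195 K/W
ΣR = 0.005882 + 0.01654 + 0.002195 = 0.02462 K/W
Q = ΔT/ΣR = (24 °C − -0.436 °C)/0.02462 = 993 W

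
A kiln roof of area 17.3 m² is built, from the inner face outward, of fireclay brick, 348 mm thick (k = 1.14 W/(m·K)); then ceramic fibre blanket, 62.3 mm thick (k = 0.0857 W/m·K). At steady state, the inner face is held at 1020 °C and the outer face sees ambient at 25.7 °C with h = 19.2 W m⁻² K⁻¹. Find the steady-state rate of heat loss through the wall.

Resistance network (inner→outer):
  R_fireclay brick = L/(kA) = 0.348/(1.14·17.3) = 0.01765 K/W
  R_ceramic fibre blanket = L/(kA) = 0.0623/(0.0857·17.3) = 0.04202 K/W
  R_conv,out = 1/(hA) = 1/(19.2·17.3) = 0.003011 K/W
ΣR = 0.01765 + 0.04202 + 0.003011 = 0.06268 K/W
Q = ΔT/ΣR = (1020 °C − 25.7 °C)/0.06268 = 15900 W

Q = 15.9 kW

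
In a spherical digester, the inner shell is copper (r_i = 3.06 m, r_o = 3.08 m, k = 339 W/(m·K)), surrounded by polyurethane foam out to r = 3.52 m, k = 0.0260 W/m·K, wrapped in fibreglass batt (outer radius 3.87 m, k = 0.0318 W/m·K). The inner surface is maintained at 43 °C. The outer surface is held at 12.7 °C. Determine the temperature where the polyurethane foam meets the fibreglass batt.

Treat each layer as a resistance in series:
  R_copper = (1/3.06 − 1/3.08)/(4πk) = 0.002122/(4π·339) = 4.981×10^-7 K/W
  R_polyurethane foam = (1/3.08 − 1/3.52)/(4πk) = 0.04058/(4π·0.0260) = 0.1242 K/W
  R_fibreglass batt = (1/3.52 − 1/3.87)/(4πk) = 0.02569/(4π·0.0318) = 0.06430 K/W
ΣR = 4.981×10^-7 + 0.1242 + 0.06430 = 0.1885 K/W
Q = ΔT/ΣR = (43 °C − 12.7 °C)/0.1885 = 160.7 W
From the inner boundary to the polyurethane foam/fibreglass batt interface, ΣR_partial = 0.1242 K/W.
T_interface = T_in − Q·ΣR_partial = 43 °C − (160.7)(0.1242) = 23.0 °C

T = 23.0 °C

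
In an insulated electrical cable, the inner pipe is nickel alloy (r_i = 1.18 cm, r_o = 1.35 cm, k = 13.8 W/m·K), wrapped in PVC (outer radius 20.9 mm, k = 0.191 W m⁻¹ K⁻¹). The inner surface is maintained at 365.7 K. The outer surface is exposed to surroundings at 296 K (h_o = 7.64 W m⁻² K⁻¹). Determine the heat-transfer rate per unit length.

Series thermal resistances, inner to outer:
  R'_nickel alloy = ln(0.0135/0.0118)/(2πk) = 0.1346/(2π·13.8) = 0.001552 m·K/W
  R'_PVC = ln(0.0209/0.0135)/(2πk) = 0.4371/(2π·0.191) = 0.3642 m·K/W
  R'_conv,out = 1/(2πr h) = 1/(2π·0.0209·7.64) = 0.9967 m·K/W
ΣR = 0.001552 + 0.3642 + 0.9967 = 1.362 m·K/W
Q' = ΔT/ΣR = (365.7 K − 296 K)/1.362 = 51.2 W/m

Q' = 51.2 W/m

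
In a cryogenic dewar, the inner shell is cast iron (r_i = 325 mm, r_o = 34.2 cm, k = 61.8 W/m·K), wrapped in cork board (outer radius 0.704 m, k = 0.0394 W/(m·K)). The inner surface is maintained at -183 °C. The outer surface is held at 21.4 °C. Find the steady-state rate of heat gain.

Resistance network (inner→outer):
  R_cast iron = (1/0.325 − 1/0.342)/(4πk) = 0.1529/(4π·61.8) = 1.969×10^-4 K/W
  R_cork board = (1/0.342 − 1/0.704)/(4πk) = 1.504/(4π·0.0394) = 3.037 K/W
ΣR = 1.969×10^-4 + 3.037 = 3.037 K/W
Q = ΔT/ΣR = (-183 °C − 21.4 °C)/3.037 = -67.3 W
(Negative Q ⇒ heat flows inward; heat gain = 67.3 W.)

Q = 67.3 W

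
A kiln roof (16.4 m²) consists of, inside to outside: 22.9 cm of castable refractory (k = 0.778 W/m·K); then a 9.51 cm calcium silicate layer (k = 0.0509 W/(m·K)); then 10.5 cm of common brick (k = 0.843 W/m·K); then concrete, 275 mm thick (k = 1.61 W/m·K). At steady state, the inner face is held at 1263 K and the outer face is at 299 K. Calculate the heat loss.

Q = 6.43 kW

Resistance network (inner→outer):
  R_castable refractory = L/(kA) = 0.229/(0.778·16.4) = 0.01795 K/W
  R_calcium silicate = L/(kA) = 0.0951/(0.0509·16.4) = 0.1139 K/W
  R_common brick = L/(kA) = 0.105/(0.843·16.4) = 0.007595 K/W
  R_concrete = L/(kA) = 0.275/(1.61·16.4) = 0.01042 K/W
ΣR = 0.01795 + 0.1139 + 0.007595 + 0.01042 = 0.1499 K/W
Q = ΔT/ΣR = (1263 K − 299 K)/0.1499 = 6430 W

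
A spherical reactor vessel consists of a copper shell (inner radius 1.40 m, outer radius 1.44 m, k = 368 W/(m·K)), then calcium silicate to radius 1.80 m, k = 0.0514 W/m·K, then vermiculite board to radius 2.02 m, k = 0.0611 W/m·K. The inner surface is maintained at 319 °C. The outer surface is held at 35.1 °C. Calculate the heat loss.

Series thermal resistances, inner to outer:
  R_copper = (1/1.40 − 1/1.44)/(4πk) = 0.01984/(4π·368) = 4.291×10^-6 K/W
  R_calcium silicate = (1/1.44 − 1/1.80)/(4πk) = 0.1389/(4π·0.0514) = 0.2150 K/W
  R_vermiculite board = (1/1.80 − 1/2.02)/(4πk) = 0.06051/(4π·0.0611) = 0.07880 K/W
ΣR = 4.291×10^-6 + 0.2150 + 0.07880 = 0.2938 K/W
Q = ΔT/ΣR = (319 °C − 35.1 °C)/0.2938 = 966 W

Q = 966 W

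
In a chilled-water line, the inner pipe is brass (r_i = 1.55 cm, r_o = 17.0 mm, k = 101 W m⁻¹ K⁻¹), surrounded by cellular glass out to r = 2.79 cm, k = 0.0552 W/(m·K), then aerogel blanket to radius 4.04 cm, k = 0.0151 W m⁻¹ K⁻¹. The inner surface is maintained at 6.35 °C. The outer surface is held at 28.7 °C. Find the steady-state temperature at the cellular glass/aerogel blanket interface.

Resistance network (inner→outer):
  R'_brass = ln(0.0170/0.0155)/(2πk) = 0.09237/(2π·101) = 1.456×10^-4 m·K/W
  R'_cellular glass = ln(0.0279/0.0170)/(2πk) = 0.4954/(2π·0.0552) = 1.428 m·K/W
  R'_aerogel blanket = ln(0.0404/0.0279)/(2πk) = 0.3702/(2π·0.0151) = 3.902 m·K/W
ΣR = 1.456×10^-4 + 1.428 + 3.902 = 5.330 m·K/W
Q' = ΔT/ΣR = (6.35 °C − 28.7 °C)/5.330 = -4.193 W/m
From the inner boundary to the cellular glass/aerogel blanket interface, ΣR_partial = 1.428 m·K/W.
T_interface = T_in − Q'·ΣR_partial = 6.35 °C − (-4.193)(1.428) = 12.3 °C

T = 12.3 °C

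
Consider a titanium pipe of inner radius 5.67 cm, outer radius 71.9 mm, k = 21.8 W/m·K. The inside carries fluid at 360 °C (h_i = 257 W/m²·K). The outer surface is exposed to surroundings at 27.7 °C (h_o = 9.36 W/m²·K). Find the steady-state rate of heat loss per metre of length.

Series thermal resistances, inner to outer:
  R'_conv,in = 1/(2πr h) = 1/(2π·0.0567·257) = 0.01092 m·K/W
  R'_titanium = ln(0.0719/0.0567)/(2πk) = 0.2375/(2π·21.8) = 0.001734 m·K/W
  R'_conv,out = 1/(2πr h) = 1/(2π·0.0719·9.36) = 0.2365 m·K/W
ΣR = 0.01092 + 0.001734 + 0.2365 = 0.2492 m·K/W
Q' = ΔT/ΣR = (360 °C − 27.7 °C)/0.2492 = 1330 W/m

Q' = 1330 W/m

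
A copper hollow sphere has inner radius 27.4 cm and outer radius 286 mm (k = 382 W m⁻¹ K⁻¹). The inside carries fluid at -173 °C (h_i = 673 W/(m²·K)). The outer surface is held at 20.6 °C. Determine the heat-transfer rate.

Q = 120 kW

Treat each layer as a resistance in series:
  R_conv,in = 1/(4πr²h) = 1/(4π·0.274²·673) = 0.001575 K/W
  R_copper = (1/0.274 − 1/0.286)/(4πk) = 0.1531/(4π·382) = 3.190×10^-5 K/W
ΣR = 0.001575 + 3.190×10^-5 = 0.001607 K/W
Q = ΔT/ΣR = (-173 °C − 20.6 °C)/0.001607 = -1.20×10^5 W
(Negative Q ⇒ heat flows inward; heat gain = 1.20×10^5 W.)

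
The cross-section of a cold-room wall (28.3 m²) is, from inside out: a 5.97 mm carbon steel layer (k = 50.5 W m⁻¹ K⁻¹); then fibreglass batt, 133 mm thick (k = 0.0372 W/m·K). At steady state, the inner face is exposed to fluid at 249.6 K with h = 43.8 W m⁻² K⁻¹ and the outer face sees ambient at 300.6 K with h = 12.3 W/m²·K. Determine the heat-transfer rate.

Q = 392 W

Series thermal resistances, inner to outer:
  R_conv,in = 1/(hA) = 1/(43.8·28.3) = 8.068×10^-4 K/W
  R_carbon steel = L/(kA) = 0.00597/(50.5·28.3) = 4.177×10^-6 K/W
  R_fibreglass batt = L/(kA) = 0.133/(0.0372·28.3) = 0.1263 K/W
  R_conv,out = 1/(hA) = 1/(12.3·28.3) = 0.002873 K/W
ΣR = 8.068×10^-4 + 4.177×10^-6 + 0.1263 + 0.002873 = 0.1300 K/W
Q = ΔT/ΣR = (249.6 K − 300.6 K)/0.1300 = -392 W
(Negative Q ⇒ heat flows inward; heat gain = 392 W.)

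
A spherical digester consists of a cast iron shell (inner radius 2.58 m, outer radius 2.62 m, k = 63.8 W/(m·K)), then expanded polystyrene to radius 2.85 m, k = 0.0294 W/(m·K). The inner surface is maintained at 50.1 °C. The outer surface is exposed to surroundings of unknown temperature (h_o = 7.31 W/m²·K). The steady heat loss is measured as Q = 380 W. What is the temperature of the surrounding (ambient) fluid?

Series resistances:
  R_cast iron = (1/2.58 − 1/2.62)/(4πk) = 0.005918/(4π·63.8) = 7.381×10^-6 K/W
  R_expanded polystyrene = (1/2.62 − 1/2.85)/(4πk) = 0.03080/(4π·0.0294) = 0.08337 K/W
  R_conv,out = 1/(4πr²h) = 1/(4π·2.85²·7.31) = 0.001340 K/W
ΣR = 0.08472 K/W
ΔT = Q·ΣR = 380 × 0.08472 = 32.19 K
Heat flows outward, so T_out = T_in − ΔT = 50.1 − 32.19 = 17.9 °C

T_out = 17.9 °C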